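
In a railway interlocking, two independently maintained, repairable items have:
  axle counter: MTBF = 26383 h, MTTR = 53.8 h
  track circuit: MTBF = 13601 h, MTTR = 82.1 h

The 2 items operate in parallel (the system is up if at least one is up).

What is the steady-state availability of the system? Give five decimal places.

0.99999

A(axle counter) = MTBF/(MTBF+MTTR) = 26383/(26383+53.8) = 0.997965
A(track circuit) = MTBF/(MTBF+MTTR) = 13601/(13601+82.1) = 0.994000
Parallel availability: 1 − (1 − 0.997965)(1 − 0.994000) = 0.99999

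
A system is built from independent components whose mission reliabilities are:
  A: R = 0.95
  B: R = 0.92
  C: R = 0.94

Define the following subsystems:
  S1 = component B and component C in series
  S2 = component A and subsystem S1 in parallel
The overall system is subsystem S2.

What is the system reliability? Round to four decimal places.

0.9932

Series (B and C): 0.920000 × 0.940000 = 0.864800
Parallel (A and [0.864800]): 1 − (1 − 0.950000)(1 − 0.864800) = 0.9932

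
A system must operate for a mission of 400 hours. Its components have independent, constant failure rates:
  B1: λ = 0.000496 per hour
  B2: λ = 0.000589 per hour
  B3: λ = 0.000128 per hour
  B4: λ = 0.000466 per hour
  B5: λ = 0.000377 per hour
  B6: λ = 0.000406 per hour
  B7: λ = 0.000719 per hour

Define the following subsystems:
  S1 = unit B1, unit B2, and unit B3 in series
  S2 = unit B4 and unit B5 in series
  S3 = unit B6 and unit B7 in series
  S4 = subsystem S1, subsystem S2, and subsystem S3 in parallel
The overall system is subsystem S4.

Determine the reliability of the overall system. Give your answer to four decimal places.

R(B1) = exp(−0.000496 × 400) = 0.820042
R(B2) = exp(−0.000589 × 400) = 0.790097
R(B3) = exp(−0.000128 × 400) = 0.950089
R(B4) = exp(−0.000466 × 400) = 0.829942
R(B5) = exp(−0.000377 × 400) = 0.860020
R(B6) = exp(−0.000406 × 400) = 0.850101
R(B7) = exp(−0.000719 × 400) = 0.750062
Series (B1, B2, and B3): 0.820042 × 0.790097 × 0.950089 = 0.615575
Series (B4 and B5): 0.829942 × 0.860020 = 0.713767
Series (B6 and B7): 0.850101 × 0.750062 = 0.637628
Parallel ([0.615575], [0.713767], and [0.637628]): 1 − (1 − 0.615575)(1 − 0.713767)(1 − 0.637628) = 0.9601

0.9601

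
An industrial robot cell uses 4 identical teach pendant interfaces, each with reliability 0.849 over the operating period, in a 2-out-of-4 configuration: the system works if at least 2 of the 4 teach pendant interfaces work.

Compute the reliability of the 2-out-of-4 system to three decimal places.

0.988

R = Σ_{i=2}^{4} C(4,i) p^i (1−p)^{4−i} with p = 0.849
C(4,2)·0.849^2·0.151^2 = 0.09861
C(4,3)·0.849^3·0.151^1 = 0.36962
C(4,4)·0.849^4·0.151^0 = 0.51955
Sum = 0.988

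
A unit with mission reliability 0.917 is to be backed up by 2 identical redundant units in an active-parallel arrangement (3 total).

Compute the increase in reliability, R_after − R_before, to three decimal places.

0.082

R_before = 0.917
R_after = 1 − (1 − 0.917)^3 = 0.999
ΔR = 0.999 − 0.917 = 0.082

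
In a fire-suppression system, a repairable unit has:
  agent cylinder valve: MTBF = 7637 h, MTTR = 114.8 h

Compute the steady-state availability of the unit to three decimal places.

0.985

A(agent cylinder valve) = MTBF/(MTBF+MTTR) = 7637/(7637+114.8) = 0.985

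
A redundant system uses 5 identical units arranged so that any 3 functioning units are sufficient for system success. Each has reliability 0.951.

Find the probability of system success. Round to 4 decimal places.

0.9989

R = Σ_{i=3}^{5} C(5,i) p^i (1−p)^{5−i} with p = 0.951
C(5,3)·0.951^3·0.049^2 = 0.020651
C(5,4)·0.951^4·0.049^1 = 0.200396
C(5,5)·0.951^5·0.049^0 = 0.777862
Sum = 0.9989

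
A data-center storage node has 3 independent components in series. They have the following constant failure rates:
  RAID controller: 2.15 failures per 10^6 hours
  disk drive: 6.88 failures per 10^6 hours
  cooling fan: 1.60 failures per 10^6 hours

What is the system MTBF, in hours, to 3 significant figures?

Series of exponential components: λ_sys = Σ λ_i
λ_sys = 0.00000215 + 0.00000688 + 0.00000160 = 1.0630e-05 /h
MTBF = 1 / λ_sys = 94100 h

94100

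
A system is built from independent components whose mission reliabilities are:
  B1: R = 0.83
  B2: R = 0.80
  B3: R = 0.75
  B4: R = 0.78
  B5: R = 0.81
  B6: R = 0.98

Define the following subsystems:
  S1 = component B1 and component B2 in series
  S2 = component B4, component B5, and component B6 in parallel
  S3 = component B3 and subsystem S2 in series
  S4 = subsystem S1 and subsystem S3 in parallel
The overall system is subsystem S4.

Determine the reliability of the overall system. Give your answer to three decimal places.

Series (B1 and B2): 0.83000 × 0.80000 = 0.66400
Parallel (B4, B5, and B6): 1 − (1 − 0.78000)(1 − 0.81000)(1 − 0.98000) = 0.99916
Series (B3 and [0.99916]): 0.75000 × 0.99916 = 0.74937
Parallel ([0.66400] and [0.74937]): 1 − (1 − 0.66400)(1 − 0.74937) = 0.916

0.916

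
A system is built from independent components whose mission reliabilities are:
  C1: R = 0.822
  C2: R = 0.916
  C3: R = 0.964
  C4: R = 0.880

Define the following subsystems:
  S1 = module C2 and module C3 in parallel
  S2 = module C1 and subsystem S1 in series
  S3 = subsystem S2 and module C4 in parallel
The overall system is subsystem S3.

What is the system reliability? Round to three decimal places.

0.978

Parallel (C2 and C3): 1 − (1 − 0.91600)(1 − 0.96400) = 0.99698
Series (C1 and [0.99698]): 0.82200 × 0.99698 = 0.81952
Parallel ([0.81952] and C4): 1 − (1 − 0.81952)(1 − 0.88000) = 0.978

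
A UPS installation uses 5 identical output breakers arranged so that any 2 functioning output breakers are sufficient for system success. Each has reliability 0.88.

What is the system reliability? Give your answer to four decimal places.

R = Σ_{i=2}^{5} C(5,i) p^i (1−p)^{5−i} with p = 0.88
C(5,2)·0.88^2·0.12^3 = 0.013382
C(5,3)·0.88^3·0.12^2 = 0.098132
C(5,4)·0.88^4·0.12^1 = 0.359817
C(5,5)·0.88^5·0.12^0 = 0.527732
Sum = 0.9991

0.9991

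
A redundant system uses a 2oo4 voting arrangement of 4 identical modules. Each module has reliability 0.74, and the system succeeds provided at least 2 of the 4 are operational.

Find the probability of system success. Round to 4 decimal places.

R = Σ_{i=2}^{4} C(4,i) p^i (1−p)^{4−i} with p = 0.74
C(4,2)·0.74^2·0.26^2 = 0.222107
C(4,3)·0.74^3·0.26^1 = 0.421433
C(4,4)·0.74^4·0.26^0 = 0.299866
Sum = 0.9434

0.9434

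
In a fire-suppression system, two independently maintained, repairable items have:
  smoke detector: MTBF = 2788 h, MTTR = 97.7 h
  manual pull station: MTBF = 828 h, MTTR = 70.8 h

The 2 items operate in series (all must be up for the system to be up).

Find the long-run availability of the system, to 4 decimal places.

0.8900

A(smoke detector) = MTBF/(MTBF+MTTR) = 2788/(2788+97.7) = 0.966143
A(manual pull station) = MTBF/(MTBF+MTTR) = 828/(828+70.8) = 0.921228
Series availability: 0.966143 × 0.921228 = 0.8900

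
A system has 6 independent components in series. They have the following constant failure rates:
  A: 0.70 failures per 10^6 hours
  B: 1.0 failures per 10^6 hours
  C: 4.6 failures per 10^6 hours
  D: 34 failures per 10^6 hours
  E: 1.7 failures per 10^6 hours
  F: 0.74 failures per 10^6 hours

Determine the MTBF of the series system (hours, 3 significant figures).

23400

Series of exponential components: λ_sys = Σ λ_i
λ_sys = 0.00000070 + 0.0000010 + 0.0000046 + 0.000034 + 0.0000017 + 0.00000074 = 4.2740e-05 /h
MTBF = 1 / λ_sys = 23400 h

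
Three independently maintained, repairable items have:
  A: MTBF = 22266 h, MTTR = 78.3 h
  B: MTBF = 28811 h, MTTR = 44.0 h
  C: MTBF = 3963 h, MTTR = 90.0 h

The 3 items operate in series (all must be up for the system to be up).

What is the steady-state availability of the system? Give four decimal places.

0.9729

A(A) = MTBF/(MTBF+MTTR) = 22266/(22266+78.3) = 0.996496
A(B) = MTBF/(MTBF+MTTR) = 28811/(28811+44.0) = 0.998475
A(C) = MTBF/(MTBF+MTTR) = 3963/(3963+90.0) = 0.977794
Series availability: 0.996496 × 0.998475 × 0.977794 = 0.9729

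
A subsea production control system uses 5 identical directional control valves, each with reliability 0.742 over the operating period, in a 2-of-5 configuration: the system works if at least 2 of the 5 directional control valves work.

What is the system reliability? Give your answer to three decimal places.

0.982

R = Σ_{i=2}^{5} C(5,i) p^i (1−p)^{5−i} with p = 0.742
C(5,2)·0.742^2·0.258^3 = 0.09455
C(5,3)·0.742^3·0.258^2 = 0.27193
C(5,4)·0.742^4·0.258^1 = 0.39103
C(5,5)·0.742^5·0.258^0 = 0.22492
Sum = 0.982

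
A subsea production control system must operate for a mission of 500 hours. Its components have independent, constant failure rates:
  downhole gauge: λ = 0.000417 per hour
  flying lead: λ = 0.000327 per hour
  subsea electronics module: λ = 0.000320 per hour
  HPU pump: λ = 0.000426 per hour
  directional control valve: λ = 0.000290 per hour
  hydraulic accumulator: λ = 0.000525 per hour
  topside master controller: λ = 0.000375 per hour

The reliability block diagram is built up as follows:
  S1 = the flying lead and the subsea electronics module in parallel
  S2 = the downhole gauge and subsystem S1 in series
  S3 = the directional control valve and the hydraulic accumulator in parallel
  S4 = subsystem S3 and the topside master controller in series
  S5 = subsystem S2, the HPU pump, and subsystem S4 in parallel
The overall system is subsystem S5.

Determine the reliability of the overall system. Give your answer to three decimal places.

0.992

R(downhole gauge) = exp(−0.000417 × 500) = 0.81180
R(flying lead) = exp(−0.000327 × 500) = 0.84917
R(subsea electronics module) = exp(−0.000320 × 500) = 0.85214
R(HPU pump) = exp(−0.000426 × 500) = 0.80816
R(directional control valve) = exp(−0.000290 × 500) = 0.86502
R(hydraulic accumulator) = exp(−0.000525 × 500) = 0.76913
R(topside master controller) = exp(−0.000375 × 500) = 0.82903
Parallel (flying lead and subsea electronics module): 1 − (1 − 0.84917)(1 − 0.85214) = 0.97770
Series (downhole gauge and [0.97770]): 0.81180 × 0.97770 = 0.79370
Parallel (directional control valve and hydraulic accumulator): 1 − (1 − 0.86502)(1 − 0.76913) = 0.96884
Series ([0.96884] and topside master controller): 0.96884 × 0.82903 = 0.80320
Parallel ([0.79370], HPU pump, and [0.80320]): 1 − (1 − 0.79370)(1 − 0.80816)(1 − 0.80320) = 0.992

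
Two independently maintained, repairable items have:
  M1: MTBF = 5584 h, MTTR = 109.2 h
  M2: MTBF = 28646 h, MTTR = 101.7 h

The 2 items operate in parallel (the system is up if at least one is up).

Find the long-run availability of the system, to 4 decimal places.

0.9999

A(M1) = MTBF/(MTBF+MTTR) = 5584/(5584+109.2) = 0.980819
A(M2) = MTBF/(MTBF+MTTR) = 28646/(28646+101.7) = 0.996462
Parallel availability: 1 − (1 − 0.980819)(1 − 0.996462) = 0.9999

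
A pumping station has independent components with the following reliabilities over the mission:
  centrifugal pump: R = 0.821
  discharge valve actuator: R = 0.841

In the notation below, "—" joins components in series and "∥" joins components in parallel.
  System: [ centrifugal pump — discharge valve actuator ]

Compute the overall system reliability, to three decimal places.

0.690

Series (centrifugal pump and discharge valve actuator): 0.82100 × 0.84100 = 0.690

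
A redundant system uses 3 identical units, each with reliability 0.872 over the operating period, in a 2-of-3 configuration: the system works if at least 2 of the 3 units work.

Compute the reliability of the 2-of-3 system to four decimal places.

R = Σ_{i=2}^{3} C(3,i) p^i (1−p)^{3−i} with p = 0.872
C(3,2)·0.872^2·0.128^1 = 0.291987
C(3,3)·0.872^3·0.128^0 = 0.663055
Sum = 0.9550

0.9550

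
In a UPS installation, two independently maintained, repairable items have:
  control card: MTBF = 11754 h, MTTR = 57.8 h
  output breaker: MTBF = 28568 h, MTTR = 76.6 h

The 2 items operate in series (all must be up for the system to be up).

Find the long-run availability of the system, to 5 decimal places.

A(control card) = MTBF/(MTBF+MTTR) = 11754/(11754+57.8) = 0.995107
A(output breaker) = MTBF/(MTBF+MTTR) = 28568/(28568+76.6) = 0.997326
Series availability: 0.995107 × 0.997326 = 0.99245

0.99245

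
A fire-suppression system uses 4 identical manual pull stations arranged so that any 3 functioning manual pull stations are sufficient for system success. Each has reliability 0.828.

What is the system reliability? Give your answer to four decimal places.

R = Σ_{i=3}^{4} C(4,i) p^i (1−p)^{4−i} with p = 0.828
C(4,3)·0.828^3·0.172^1 = 0.390553
C(4,4)·0.828^4·0.172^0 = 0.470025
Sum = 0.8606

0.8606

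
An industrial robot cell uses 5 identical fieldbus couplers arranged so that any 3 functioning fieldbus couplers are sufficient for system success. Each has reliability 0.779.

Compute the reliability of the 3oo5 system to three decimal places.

R = Σ_{i=3}^{5} C(5,i) p^i (1−p)^{5−i} with p = 0.779
C(5,3)·0.779^3·0.221^2 = 0.23089
C(5,4)·0.779^4·0.221^1 = 0.40692
C(5,5)·0.779^5·0.221^0 = 0.28687
Sum = 0.925

0.925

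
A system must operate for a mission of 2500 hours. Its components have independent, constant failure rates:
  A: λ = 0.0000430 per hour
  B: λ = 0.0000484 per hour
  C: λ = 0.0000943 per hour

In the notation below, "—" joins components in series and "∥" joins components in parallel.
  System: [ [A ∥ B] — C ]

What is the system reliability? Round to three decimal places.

0.781

R(A) = exp(−0.0000430 × 2500) = 0.89808
R(B) = exp(−0.0000484 × 2500) = 0.88603
R(C) = exp(−0.0000943 × 2500) = 0.78998
Parallel (A and B): 1 − (1 − 0.89808)(1 − 0.88603) = 0.98838
Series ([0.98838] and C): 0.98838 × 0.78998 = 0.781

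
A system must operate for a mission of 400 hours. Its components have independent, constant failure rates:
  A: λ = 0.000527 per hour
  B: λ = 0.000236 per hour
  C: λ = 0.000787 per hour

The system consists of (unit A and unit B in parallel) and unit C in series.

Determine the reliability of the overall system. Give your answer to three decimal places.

0.717

R(A) = exp(−0.000527 × 400) = 0.80994
R(B) = exp(−0.000236 × 400) = 0.90992
R(C) = exp(−0.000787 × 400) = 0.72993
Parallel (A and B): 1 − (1 − 0.80994)(1 − 0.90992) = 0.98288
Series ([0.98288] and C): 0.98288 × 0.72993 = 0.717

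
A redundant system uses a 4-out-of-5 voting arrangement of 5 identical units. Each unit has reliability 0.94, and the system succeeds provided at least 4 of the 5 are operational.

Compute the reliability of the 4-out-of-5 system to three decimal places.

R = Σ_{i=4}^{5} C(5,i) p^i (1−p)^{5−i} with p = 0.94
C(5,4)·0.94^4·0.06^1 = 0.23422
C(5,5)·0.94^5·0.06^0 = 0.73390
Sum = 0.968

0.968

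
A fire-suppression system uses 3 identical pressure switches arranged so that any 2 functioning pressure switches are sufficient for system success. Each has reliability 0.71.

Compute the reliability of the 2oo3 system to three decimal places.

0.796

R = Σ_{i=2}^{3} C(3,i) p^i (1−p)^{3−i} with p = 0.71
C(3,2)·0.71^2·0.29^1 = 0.43857
C(3,3)·0.71^3·0.29^0 = 0.35791
Sum = 0.796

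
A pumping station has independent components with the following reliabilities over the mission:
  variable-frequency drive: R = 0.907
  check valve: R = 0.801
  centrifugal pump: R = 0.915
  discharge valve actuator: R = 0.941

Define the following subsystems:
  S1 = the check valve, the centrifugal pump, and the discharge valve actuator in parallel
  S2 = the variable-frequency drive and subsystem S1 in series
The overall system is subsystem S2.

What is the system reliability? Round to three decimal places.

Parallel (check valve, centrifugal pump, and discharge valve actuator): 1 − (1 − 0.80100)(1 − 0.91500)(1 − 0.94100) = 0.99900
Series (variable-frequency drive and [0.99900]): 0.90700 × 0.99900 = 0.906

0.906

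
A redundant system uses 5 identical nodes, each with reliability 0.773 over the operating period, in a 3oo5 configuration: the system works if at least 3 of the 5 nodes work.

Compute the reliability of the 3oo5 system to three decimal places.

R = Σ_{i=3}^{5} C(5,i) p^i (1−p)^{5−i} with p = 0.773
C(5,3)·0.773^3·0.227^2 = 0.23801
C(5,4)·0.773^4·0.227^1 = 0.40524
C(5,5)·0.773^5·0.227^0 = 0.27599
Sum = 0.919

0.919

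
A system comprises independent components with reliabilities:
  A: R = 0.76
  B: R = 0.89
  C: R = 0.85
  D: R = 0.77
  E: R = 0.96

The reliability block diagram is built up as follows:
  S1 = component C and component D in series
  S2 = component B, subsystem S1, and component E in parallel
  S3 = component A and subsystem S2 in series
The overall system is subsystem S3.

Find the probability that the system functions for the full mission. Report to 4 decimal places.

Series (C and D): 0.850000 × 0.770000 = 0.654500
Parallel (B, [0.654500], and E): 1 − (1 − 0.890000)(1 − 0.654500)(1 − 0.960000) = 0.998480
Series (A and [0.998480]): 0.760000 × 0.998480 = 0.7588

0.7588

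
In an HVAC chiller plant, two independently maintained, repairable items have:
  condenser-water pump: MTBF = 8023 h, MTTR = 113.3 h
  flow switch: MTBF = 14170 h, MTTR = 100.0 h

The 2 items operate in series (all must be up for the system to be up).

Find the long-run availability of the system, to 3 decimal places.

0.979

A(condenser-water pump) = MTBF/(MTBF+MTTR) = 8023/(8023+113.3) = 0.986075
A(flow switch) = MTBF/(MTBF+MTTR) = 14170/(14170+100.0) = 0.992992
Series availability: 0.986075 × 0.992992 = 0.979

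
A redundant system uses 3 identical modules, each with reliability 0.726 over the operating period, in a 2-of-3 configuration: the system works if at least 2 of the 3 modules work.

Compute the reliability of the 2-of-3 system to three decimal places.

0.816

R = Σ_{i=2}^{3} C(3,i) p^i (1−p)^{3−i} with p = 0.726
C(3,2)·0.726^2·0.274^1 = 0.43326
C(3,3)·0.726^3·0.274^0 = 0.38266
Sum = 0.816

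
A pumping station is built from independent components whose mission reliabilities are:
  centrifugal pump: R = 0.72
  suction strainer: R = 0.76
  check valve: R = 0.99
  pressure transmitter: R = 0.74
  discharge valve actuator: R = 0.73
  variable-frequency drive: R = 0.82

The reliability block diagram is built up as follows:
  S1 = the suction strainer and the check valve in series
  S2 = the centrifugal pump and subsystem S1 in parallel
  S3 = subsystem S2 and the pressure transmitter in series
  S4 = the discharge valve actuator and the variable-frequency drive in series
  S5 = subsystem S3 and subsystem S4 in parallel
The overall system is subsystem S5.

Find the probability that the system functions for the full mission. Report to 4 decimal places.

0.8750

Series (suction strainer and check valve): 0.760000 × 0.990000 = 0.752400
Parallel (centrifugal pump and [0.752400]): 1 − (1 − 0.720000)(1 − 0.752400) = 0.930672
Series ([0.930672] and pressure transmitter): 0.930672 × 0.740000 = 0.688697
Series (discharge valve actuator and variable-frequency drive): 0.730000 × 0.820000 = 0.598600
Parallel ([0.688697] and [0.598600]): 1 − (1 − 0.688697)(1 − 0.598600) = 0.8750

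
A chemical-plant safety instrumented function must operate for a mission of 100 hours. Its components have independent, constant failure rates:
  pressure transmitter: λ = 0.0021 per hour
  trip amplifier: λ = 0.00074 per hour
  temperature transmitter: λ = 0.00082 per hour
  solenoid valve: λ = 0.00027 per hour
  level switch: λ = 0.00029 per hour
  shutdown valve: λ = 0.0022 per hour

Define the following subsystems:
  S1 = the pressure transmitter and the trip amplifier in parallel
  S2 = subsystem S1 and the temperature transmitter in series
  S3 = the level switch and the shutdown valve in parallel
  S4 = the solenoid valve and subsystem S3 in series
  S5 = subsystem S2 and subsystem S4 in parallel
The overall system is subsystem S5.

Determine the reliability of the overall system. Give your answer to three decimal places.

R(pressure transmitter) = exp(−0.0021 × 100) = 0.81058
R(trip amplifier) = exp(−0.00074 × 100) = 0.92867
R(temperature transmitter) = exp(−0.00082 × 100) = 0.92127
R(solenoid valve) = exp(−0.00027 × 100) = 0.97336
R(level switch) = exp(−0.00029 × 100) = 0.97142
R(shutdown valve) = exp(−0.0022 × 100) = 0.80252
Parallel (pressure transmitter and trip amplifier): 1 − (1 − 0.81058)(1 − 0.92867) = 0.98649
Series ([0.98649] and temperature transmitter): 0.98649 × 0.92127 = 0.90882
Parallel (level switch and shutdown valve): 1 − (1 − 0.97142)(1 − 0.80252) = 0.99436
Series (solenoid valve and [0.99436]): 0.97336 × 0.99436 = 0.96787
Parallel ([0.90882] and [0.96787]): 1 − (1 − 0.90882)(1 − 0.96787) = 0.997

0.997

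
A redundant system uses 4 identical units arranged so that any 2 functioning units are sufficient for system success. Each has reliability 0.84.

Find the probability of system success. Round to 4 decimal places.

R = Σ_{i=2}^{4} C(4,i) p^i (1−p)^{4−i} with p = 0.84
C(4,2)·0.84^2·0.16^2 = 0.108380
C(4,3)·0.84^3·0.16^1 = 0.379331
C(4,4)·0.84^4·0.16^0 = 0.497871
Sum = 0.9856

0.9856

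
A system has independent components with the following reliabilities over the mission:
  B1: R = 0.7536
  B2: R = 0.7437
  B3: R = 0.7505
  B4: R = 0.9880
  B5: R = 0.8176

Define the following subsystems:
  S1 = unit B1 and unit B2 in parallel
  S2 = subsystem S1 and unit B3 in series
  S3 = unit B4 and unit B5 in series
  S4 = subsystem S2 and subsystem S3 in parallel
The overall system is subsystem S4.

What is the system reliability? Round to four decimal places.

Parallel (B1 and B2): 1 − (1 − 0.753600)(1 − 0.743700) = 0.936848
Series ([0.936848] and B3): 0.936848 × 0.750500 = 0.703104
Series (B4 and B5): 0.988000 × 0.817600 = 0.807789
Parallel ([0.703104] and [0.807789]): 1 − (1 − 0.703104)(1 − 0.807789) = 0.9429

0.9429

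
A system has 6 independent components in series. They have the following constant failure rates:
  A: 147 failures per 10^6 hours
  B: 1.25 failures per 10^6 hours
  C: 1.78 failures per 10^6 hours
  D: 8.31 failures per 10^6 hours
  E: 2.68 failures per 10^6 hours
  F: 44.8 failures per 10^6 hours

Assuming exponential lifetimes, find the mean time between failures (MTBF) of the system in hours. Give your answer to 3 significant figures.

Series of exponential components: λ_sys = Σ λ_i
λ_sys = 0.000147 + 0.00000125 + 0.00000178 + 0.00000831 + 0.00000268 + 0.0000448 = 2.0582e-04 /h
MTBF = 1 / λ_sys = 4860 h

4860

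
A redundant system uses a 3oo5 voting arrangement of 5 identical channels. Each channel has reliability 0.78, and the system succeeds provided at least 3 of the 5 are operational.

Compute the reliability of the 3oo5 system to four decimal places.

R = Σ_{i=3}^{5} C(5,i) p^i (1−p)^{5−i} with p = 0.78
C(5,3)·0.78^3·0.22^2 = 0.229683
C(5,4)·0.78^4·0.22^1 = 0.407166
C(5,5)·0.78^5·0.22^0 = 0.288717
Sum = 0.9256

0.9256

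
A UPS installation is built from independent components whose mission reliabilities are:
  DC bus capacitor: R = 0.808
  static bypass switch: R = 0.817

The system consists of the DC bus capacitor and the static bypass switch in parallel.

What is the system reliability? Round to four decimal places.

Parallel (DC bus capacitor and static bypass switch): 1 − (1 − 0.808000)(1 − 0.817000) = 0.9649

0.9649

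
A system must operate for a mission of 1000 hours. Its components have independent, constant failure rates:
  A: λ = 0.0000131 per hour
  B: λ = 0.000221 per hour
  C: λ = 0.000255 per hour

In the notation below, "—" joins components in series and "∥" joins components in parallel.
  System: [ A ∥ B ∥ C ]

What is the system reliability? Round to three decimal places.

0.999

R(A) = exp(−0.0000131 × 1000) = 0.98699
R(B) = exp(−0.000221 × 1000) = 0.80172
R(C) = exp(−0.000255 × 1000) = 0.77492
Parallel (A, B, and C): 1 − (1 − 0.98699)(1 − 0.80172)(1 − 0.77492) = 0.999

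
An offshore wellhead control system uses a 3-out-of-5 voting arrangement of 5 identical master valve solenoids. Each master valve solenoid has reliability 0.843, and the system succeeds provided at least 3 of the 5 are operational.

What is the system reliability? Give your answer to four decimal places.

0.9698

R = Σ_{i=3}^{5} C(5,i) p^i (1−p)^{5−i} with p = 0.843
C(5,3)·0.843^3·0.157^2 = 0.147667
C(5,4)·0.843^4·0.157^1 = 0.396442
C(5,5)·0.843^5·0.157^0 = 0.425734
Sum = 0.9698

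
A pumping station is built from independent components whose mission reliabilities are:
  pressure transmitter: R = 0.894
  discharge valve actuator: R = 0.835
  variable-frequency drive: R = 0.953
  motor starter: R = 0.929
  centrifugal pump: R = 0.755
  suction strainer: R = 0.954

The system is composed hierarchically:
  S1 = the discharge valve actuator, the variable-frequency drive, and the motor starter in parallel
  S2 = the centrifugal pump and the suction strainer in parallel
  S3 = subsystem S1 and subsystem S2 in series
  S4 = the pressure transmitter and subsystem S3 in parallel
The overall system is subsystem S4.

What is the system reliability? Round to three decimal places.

0.999

Parallel (discharge valve actuator, variable-frequency drive, and motor starter): 1 − (1 − 0.83500)(1 − 0.95300)(1 − 0.92900) = 0.99945
Parallel (centrifugal pump and suction strainer): 1 − (1 − 0.75500)(1 − 0.95400) = 0.98873
Series ([0.99945] and [0.98873]): 0.99945 × 0.98873 = 0.98819
Parallel (pressure transmitter and [0.98819]): 1 − (1 − 0.89400)(1 − 0.98819) = 0.999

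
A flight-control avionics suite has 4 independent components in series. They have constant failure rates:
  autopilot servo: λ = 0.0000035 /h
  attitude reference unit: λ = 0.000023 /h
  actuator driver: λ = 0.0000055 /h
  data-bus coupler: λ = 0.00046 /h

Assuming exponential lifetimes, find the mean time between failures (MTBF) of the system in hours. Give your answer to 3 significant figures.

Series of exponential components: λ_sys = Σ λ_i
λ_sys = 0.0000035 + 0.000023 + 0.0000055 + 0.00046 = 4.9200e-04 /h
MTBF = 1 / λ_sys = 2030 h

2030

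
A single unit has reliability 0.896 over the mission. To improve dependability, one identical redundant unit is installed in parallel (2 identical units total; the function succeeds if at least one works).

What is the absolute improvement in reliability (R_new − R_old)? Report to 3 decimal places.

0.093

R_before = 0.896
R_after = 1 − (1 − 0.896)^2 = 0.989
ΔR = 0.989 − 0.896 = 0.093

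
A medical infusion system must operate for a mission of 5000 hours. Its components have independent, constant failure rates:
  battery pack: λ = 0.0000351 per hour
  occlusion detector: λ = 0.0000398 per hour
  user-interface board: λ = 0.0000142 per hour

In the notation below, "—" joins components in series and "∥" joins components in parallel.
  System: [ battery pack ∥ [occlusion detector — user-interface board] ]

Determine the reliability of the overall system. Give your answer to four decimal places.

R(battery pack) = exp(−0.0000351 × 5000) = 0.839037
R(occlusion detector) = exp(−0.0000398 × 5000) = 0.819550
R(user-interface board) = exp(−0.0000142 × 5000) = 0.931462
Series (occlusion detector and user-interface board): 0.819550 × 0.931462 = 0.763380
Parallel (battery pack and [0.763380]): 1 − (1 − 0.839037)(1 − 0.763380) = 0.9619

0.9619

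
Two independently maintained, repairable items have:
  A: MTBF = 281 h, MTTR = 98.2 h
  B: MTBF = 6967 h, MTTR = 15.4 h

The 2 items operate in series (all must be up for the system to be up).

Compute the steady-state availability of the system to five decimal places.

0.73940

A(A) = MTBF/(MTBF+MTTR) = 281/(281+98.2) = 0.741034
A(B) = MTBF/(MTBF+MTTR) = 6967/(6967+15.4) = 0.997794
Series availability: 0.741034 × 0.997794 = 0.73940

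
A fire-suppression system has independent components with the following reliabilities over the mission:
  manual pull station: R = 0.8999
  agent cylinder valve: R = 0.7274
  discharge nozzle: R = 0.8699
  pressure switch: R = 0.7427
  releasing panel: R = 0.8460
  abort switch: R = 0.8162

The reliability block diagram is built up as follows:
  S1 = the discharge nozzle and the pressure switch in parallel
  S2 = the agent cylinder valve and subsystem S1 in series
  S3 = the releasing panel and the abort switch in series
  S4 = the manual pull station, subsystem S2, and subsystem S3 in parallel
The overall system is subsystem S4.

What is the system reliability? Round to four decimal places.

0.9908

Parallel (discharge nozzle and pressure switch): 1 − (1 − 0.869900)(1 − 0.742700) = 0.966525
Series (agent cylinder valve and [0.966525]): 0.727400 × 0.966525 = 0.703050
Series (releasing panel and abort switch): 0.846000 × 0.816200 = 0.690505
Parallel (manual pull station, [0.703050], and [0.690505]): 1 − (1 − 0.899900)(1 − 0.703050)(1 − 0.690505) = 0.9908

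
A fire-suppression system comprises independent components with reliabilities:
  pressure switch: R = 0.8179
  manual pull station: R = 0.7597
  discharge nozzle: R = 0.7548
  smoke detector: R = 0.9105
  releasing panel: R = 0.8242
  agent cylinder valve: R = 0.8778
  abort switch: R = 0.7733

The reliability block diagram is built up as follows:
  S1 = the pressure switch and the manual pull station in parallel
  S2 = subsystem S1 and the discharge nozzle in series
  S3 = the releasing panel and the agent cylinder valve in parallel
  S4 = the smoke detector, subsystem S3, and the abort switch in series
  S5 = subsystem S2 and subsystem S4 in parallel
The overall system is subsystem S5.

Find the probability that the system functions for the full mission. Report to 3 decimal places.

0.913

Parallel (pressure switch and manual pull station): 1 − (1 − 0.81790)(1 − 0.75970) = 0.95624
Series ([0.95624] and discharge nozzle): 0.95624 × 0.75480 = 0.72177
Parallel (releasing panel and agent cylinder valve): 1 − (1 − 0.82420)(1 − 0.87780) = 0.97852
Series (smoke detector, [0.97852], and abort switch): 0.91050 × 0.97852 × 0.77330 = 0.68897
Parallel ([0.72177] and [0.68897]): 1 − (1 − 0.72177)(1 − 0.68897) = 0.913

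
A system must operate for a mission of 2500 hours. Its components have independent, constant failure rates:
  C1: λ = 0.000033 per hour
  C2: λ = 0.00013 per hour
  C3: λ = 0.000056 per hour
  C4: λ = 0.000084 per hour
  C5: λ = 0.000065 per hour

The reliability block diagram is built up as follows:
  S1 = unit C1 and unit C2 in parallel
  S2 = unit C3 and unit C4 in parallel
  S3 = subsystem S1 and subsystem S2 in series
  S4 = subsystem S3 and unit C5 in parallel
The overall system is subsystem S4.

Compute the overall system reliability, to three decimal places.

R(C1) = exp(−0.000033 × 2500) = 0.92081
R(C2) = exp(−0.00013 × 2500) = 0.72253
R(C3) = exp(−0.000056 × 2500) = 0.86936
R(C4) = exp(−0.000084 × 2500) = 0.81058
R(C5) = exp(−0.000065 × 2500) = 0.85002
Parallel (C1 and C2): 1 − (1 − 0.92081)(1 − 0.72253) = 0.97803
Parallel (C3 and C4): 1 − (1 − 0.86936)(1 − 0.81058) = 0.97525
Series ([0.97803] and [0.97525]): 0.97803 × 0.97525 = 0.95382
Parallel ([0.95382] and C5): 1 − (1 − 0.95382)(1 − 0.85002) = 0.993

0.993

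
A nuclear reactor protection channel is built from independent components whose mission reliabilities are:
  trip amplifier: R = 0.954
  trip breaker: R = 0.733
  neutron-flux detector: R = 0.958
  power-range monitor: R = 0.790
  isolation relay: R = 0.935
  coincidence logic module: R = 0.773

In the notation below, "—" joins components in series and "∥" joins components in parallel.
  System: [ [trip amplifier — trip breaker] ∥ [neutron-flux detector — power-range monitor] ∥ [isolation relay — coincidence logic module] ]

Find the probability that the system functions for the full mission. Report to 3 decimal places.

Series (trip amplifier and trip breaker): 0.95400 × 0.73300 = 0.69928
Series (neutron-flux detector and power-range monitor): 0.95800 × 0.79000 = 0.75682
Series (isolation relay and coincidence logic module): 0.93500 × 0.77300 = 0.72276
Parallel ([0.69928], [0.75682], and [0.72276]): 1 − (1 − 0.69928)(1 − 0.75682)(1 − 0.72276) = 0.980

0.980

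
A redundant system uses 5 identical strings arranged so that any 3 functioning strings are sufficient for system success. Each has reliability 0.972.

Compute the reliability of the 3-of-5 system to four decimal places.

0.9998

R = Σ_{i=3}^{5} C(5,i) p^i (1−p)^{5−i} with p = 0.972
C(5,3)·0.972^3·0.028^2 = 0.007200
C(5,4)·0.972^4·0.028^1 = 0.124966
C(5,5)·0.972^5·0.028^0 = 0.867624
Sum = 0.9998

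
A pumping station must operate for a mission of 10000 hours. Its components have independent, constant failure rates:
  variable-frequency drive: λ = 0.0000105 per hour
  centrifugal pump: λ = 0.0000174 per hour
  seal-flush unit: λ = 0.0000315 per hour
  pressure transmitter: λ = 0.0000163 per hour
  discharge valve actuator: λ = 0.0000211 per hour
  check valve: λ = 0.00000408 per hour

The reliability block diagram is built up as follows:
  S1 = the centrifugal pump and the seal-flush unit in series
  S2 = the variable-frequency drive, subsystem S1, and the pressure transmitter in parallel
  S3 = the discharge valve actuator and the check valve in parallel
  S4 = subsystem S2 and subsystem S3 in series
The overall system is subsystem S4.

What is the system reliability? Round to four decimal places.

R(variable-frequency drive) = exp(−0.0000105 × 10000) = 0.900325
R(centrifugal pump) = exp(−0.0000174 × 10000) = 0.840297
R(seal-flush unit) = exp(−0.0000315 × 10000) = 0.729789
R(pressure transmitter) = exp(−0.0000163 × 10000) = 0.849591
R(discharge valve actuator) = exp(−0.0000211 × 10000) = 0.809774
R(check valve) = exp(−0.00000408 × 10000) = 0.960021
Series (centrifugal pump and seal-flush unit): 0.840297 × 0.729789 = 0.613240
Parallel (variable-frequency drive, [0.613240], and pressure transmitter): 1 − (1 − 0.900325)(1 − 0.613240)(1 − 0.849591) = 0.994202
Parallel (discharge valve actuator and check valve): 1 − (1 − 0.809774)(1 − 0.960021) = 0.992395
Series ([0.994202] and [0.992395]): 0.994202 × 0.992395 = 0.9866

0.9866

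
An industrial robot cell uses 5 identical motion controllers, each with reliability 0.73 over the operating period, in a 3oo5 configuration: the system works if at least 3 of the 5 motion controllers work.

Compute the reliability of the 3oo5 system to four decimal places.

0.8743

R = Σ_{i=3}^{5} C(5,i) p^i (1−p)^{5−i} with p = 0.73
C(5,3)·0.73^3·0.27^2 = 0.283593
C(5,4)·0.73^4·0.27^1 = 0.383376
C(5,5)·0.73^5·0.27^0 = 0.207307
Sum = 0.8743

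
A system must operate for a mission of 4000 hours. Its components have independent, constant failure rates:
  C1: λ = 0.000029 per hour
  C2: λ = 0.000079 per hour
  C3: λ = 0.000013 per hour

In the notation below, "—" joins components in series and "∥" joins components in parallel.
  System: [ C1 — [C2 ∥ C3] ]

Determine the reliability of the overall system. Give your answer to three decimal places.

R(C1) = exp(−0.000029 × 4000) = 0.89048
R(C2) = exp(−0.000079 × 4000) = 0.72906
R(C3) = exp(−0.000013 × 4000) = 0.94933
Parallel (C2 and C3): 1 − (1 − 0.72906)(1 − 0.94933) = 0.98627
Series (C1 and [0.98627]): 0.89048 × 0.98627 = 0.878

0.878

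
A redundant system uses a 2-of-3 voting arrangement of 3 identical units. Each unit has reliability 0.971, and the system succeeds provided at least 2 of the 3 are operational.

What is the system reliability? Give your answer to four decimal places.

R = Σ_{i=2}^{3} C(3,i) p^i (1−p)^{3−i} with p = 0.971
C(3,2)·0.971^2·0.029^1 = 0.082027
C(3,3)·0.971^3·0.029^0 = 0.915499
Sum = 0.9975

0.9975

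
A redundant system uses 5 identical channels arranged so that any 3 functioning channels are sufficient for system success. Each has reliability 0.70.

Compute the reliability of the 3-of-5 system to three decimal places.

0.837

R = Σ_{i=3}^{5} C(5,i) p^i (1−p)^{5−i} with p = 0.70
C(5,3)·0.70^3·0.30^2 = 0.30870
C(5,4)·0.70^4·0.30^1 = 0.36015
C(5,5)·0.70^5·0.30^0 = 0.16807
Sum = 0.837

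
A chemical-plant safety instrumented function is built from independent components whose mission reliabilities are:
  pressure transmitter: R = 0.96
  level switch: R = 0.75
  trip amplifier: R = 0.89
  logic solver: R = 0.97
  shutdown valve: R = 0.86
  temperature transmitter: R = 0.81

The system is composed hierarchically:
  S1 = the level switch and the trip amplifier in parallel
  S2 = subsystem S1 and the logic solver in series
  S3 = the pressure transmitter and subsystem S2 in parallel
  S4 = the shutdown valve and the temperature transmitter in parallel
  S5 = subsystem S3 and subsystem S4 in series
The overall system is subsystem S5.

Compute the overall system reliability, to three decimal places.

Parallel (level switch and trip amplifier): 1 − (1 − 0.75000)(1 − 0.89000) = 0.97250
Series ([0.97250] and logic solver): 0.97250 × 0.97000 = 0.94333
Parallel (pressure transmitter and [0.94333]): 1 − (1 − 0.96000)(1 − 0.94333) = 0.99773
Parallel (shutdown valve and temperature transmitter): 1 − (1 − 0.86000)(1 − 0.81000) = 0.97340
Series ([0.99773] and [0.97340]): 0.99773 × 0.97340 = 0.971

0.971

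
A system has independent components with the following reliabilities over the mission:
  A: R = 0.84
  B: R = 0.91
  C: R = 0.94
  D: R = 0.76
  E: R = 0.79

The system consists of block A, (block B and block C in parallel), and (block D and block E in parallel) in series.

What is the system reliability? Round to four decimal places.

0.7934

Parallel (B and C): 1 − (1 − 0.910000)(1 − 0.940000) = 0.994600
Parallel (D and E): 1 − (1 − 0.760000)(1 − 0.790000) = 0.949600
Series (A, [0.994600], and [0.949600]): 0.840000 × 0.994600 × 0.949600 = 0.7934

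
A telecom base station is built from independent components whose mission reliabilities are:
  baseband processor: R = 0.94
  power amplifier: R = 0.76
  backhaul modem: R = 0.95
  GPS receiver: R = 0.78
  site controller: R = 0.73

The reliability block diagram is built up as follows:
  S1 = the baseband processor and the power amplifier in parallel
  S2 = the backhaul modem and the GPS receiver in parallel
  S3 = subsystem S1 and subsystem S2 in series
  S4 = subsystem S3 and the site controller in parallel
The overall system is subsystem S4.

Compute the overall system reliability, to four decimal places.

Parallel (baseband processor and power amplifier): 1 − (1 − 0.940000)(1 − 0.760000) = 0.985600
Parallel (backhaul modem and GPS receiver): 1 − (1 − 0.950000)(1 − 0.780000) = 0.989000
Series ([0.985600] and [0.989000]): 0.985600 × 0.989000 = 0.974758
Parallel ([0.974758] and site controller): 1 − (1 − 0.974758)(1 − 0.730000) = 0.9932

0.9932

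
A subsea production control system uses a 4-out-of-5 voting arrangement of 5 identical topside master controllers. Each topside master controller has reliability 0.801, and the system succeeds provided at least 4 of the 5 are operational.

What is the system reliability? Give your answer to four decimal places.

R = Σ_{i=4}^{5} C(5,i) p^i (1−p)^{5−i} with p = 0.801
C(5,4)·0.801^4·0.199^1 = 0.409594
C(5,5)·0.801^5·0.199^0 = 0.329733
Sum = 0.7393

0.7393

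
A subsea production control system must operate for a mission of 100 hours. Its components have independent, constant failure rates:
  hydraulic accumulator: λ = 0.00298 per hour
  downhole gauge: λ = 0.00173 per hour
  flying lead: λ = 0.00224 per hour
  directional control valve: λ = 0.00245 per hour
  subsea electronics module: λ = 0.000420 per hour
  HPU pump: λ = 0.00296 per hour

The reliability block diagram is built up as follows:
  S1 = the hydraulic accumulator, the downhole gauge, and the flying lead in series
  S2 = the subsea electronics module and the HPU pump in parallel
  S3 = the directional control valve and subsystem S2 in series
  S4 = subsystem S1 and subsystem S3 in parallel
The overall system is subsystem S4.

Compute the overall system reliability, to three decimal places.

0.887

R(hydraulic accumulator) = exp(−0.00298 × 100) = 0.74230
R(downhole gauge) = exp(−0.00173 × 100) = 0.84114
R(flying lead) = exp(−0.00224 × 100) = 0.79932
R(directional control valve) = exp(−0.00245 × 100) = 0.78270
R(subsea electronics module) = exp(−0.000420 × 100) = 0.95887
R(HPU pump) = exp(−0.00296 × 100) = 0.74379
Series (hydraulic accumulator, downhole gauge, and flying lead): 0.74230 × 0.84114 × 0.79932 = 0.49908
Parallel (subsea electronics module and HPU pump): 1 − (1 − 0.95887)(1 − 0.74379) = 0.98946
Series (directional control valve and [0.98946]): 0.78270 × 0.98946 = 0.77445
Parallel ([0.49908] and [0.77445]): 1 − (1 − 0.49908)(1 − 0.77445) = 0.887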